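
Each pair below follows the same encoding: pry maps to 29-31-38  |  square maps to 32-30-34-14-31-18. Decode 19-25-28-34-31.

p is letter #16 and maps to 29: an offset of 13. Letters become their 1-based position plus 13 (so a→14, b→15, …).
Reversing it on 19-25-28-34-31: 19→(19−13)÷1=6=f, 25→(25−13)÷1=12=l, 28→(28−13)÷1=15=o, 34→(34−13)÷1=21=u, 31→(31−13)÷1=18=r.

flour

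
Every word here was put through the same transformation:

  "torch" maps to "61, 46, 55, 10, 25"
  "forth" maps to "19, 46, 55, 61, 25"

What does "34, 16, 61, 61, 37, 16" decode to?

kettle

t(#20)→61 and o(#15)→46: differences scale by 3, so n = 3·pos + 1. Each letter becomes 3×(its alphabet position, a=1..z=26) + 1.
Reversing it on 34, 16, 61, 61, 37, 16: 34→(34−1)÷3=11=k, 16→(16−1)÷3=5=e, 61→(61−1)÷3=20=t, 61→(61−1)÷3=20=t, 37→(37−1)÷3=12=l, 16→(16−1)÷3=5=e.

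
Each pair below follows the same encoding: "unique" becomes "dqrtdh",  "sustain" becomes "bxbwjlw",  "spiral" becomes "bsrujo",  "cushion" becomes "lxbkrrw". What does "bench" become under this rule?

khwfq

Shifts by position in unique: pos 0: u→d (+9), pos 1: n→q (+3), pos 2: i→r (+9), pos 3: q→t (+3) — repeating every 2. The shifts repeat in a cycle of length 2: positions 0,1,… shift by +9, +3, then the pattern repeats.
On bench: b+9=k, e+3=h, n+9=w, c+3=f, h+9=q.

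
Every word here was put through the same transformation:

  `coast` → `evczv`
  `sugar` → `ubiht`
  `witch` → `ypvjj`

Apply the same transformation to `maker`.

The shifts repeat in a cycle of length 2: positions 0,1,… shift by +2, +7, then the pattern repeats.
On maker: m+2=o, a+7=h, k+2=m, e+7=l, r+2=t.

ohmlt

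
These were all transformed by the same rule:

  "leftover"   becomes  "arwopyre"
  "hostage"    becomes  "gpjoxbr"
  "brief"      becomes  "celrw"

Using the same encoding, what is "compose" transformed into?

hpfupjr

l(11)→a(0) and e(4)→r(17) fit y≡5x+23 (mod 26); the inverse of 5 mod 26 is 21. Treating letters as 0–25, the rule is x ↦ 5x + 23 (mod 26).
On compose: c(2)→5·2+23≡7=h; o(14)→5·14+23≡15=p; m(12)→5·12+23≡5=f; p(15)→5·15+23≡20=u; o(14)→5·14+23≡15=p; s(18)→5·18+23≡9=j; e(4)→5·4+23≡17=r (all mod 26).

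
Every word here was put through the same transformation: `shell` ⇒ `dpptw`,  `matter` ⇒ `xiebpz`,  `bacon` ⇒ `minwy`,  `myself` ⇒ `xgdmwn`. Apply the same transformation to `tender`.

The shifts repeat in a cycle of length 2: positions 0,1,… shift by +11, +8, then the pattern repeats.
On tender: t+11=e, e+8=m, n+11=y, d+8=l, e+11=p, r+8=z.

emylpz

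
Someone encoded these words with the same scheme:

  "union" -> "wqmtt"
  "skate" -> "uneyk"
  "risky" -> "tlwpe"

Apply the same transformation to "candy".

The shift increases by 1 at each position, starting from +2: 2, 3, 4, ….
On candy: c+2=e, a+3=d, n+4=r, d+5=i, y+6=e.

edrie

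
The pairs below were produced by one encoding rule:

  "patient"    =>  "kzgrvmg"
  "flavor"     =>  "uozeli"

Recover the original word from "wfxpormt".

duckling

Letters are reflected about the middle of the alphabet (position → 25−position): Atbash.
Undoing it on wfxpormt: w↔d, f↔u, x↔c, p↔k, o↔l, r↔i, m↔n, t↔g.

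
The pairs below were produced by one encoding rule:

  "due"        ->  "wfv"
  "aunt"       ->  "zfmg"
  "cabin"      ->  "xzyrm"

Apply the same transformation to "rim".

irn

Each letter is replaced by its mirror in the alphabet: a↔z, b↔y, c↔x, and so on (the Atbash cipher).
On rim: r↔i, i↔r, m↔n.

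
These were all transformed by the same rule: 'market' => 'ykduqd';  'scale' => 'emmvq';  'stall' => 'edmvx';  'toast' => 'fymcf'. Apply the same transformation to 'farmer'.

rkdwqb

The shifts repeat in a cycle of length 2: positions 0,1,… shift by +12, +10, then the pattern repeats.
On farmer: f+12=r, a+10=k, r+12=d, m+10=w, e+12=q, r+10=b.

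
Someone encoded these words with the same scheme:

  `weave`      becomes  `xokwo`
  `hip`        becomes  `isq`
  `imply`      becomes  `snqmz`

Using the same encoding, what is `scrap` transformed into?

tdskq

The shift depends on letter class: consonant w→x is +1, but vowel e→o is +10. Two shifts are in play — +10 for a/e/i/o/u, +1 for every other letter.
For scrap: s(cons)+1=t, c(cons)+1=d, r(cons)+1=s, a(vowel)+10=k, p(cons)+1=q.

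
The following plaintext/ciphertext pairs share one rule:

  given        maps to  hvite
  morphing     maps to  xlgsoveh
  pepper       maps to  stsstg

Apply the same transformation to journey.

clbgetd

g(6)→h(7) and i(8)→v(21) fit y≡7x+17 (mod 26); the inverse of 7 mod 26 is 15. Each letter's alphabet position (a=0..z=25) is mapped through 7·x+17 mod 26 — an affine cipher.
For journey: j(9)→7·9+17≡2=c; o(14)→7·14+17≡11=l; u(20)→7·20+17≡1=b; r(17)→7·17+17≡6=g; n(13)→7·13+17≡4=e; e(4)→7·4+17≡19=t; y(24)→7·24+17≡3=d (all mod 26).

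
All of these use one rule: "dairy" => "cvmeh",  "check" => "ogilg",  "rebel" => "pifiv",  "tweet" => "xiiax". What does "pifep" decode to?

label

The output letters match the input read backwards, each shifted +4: dairy reversed is yriad. Read the word backwards and shift each letter +4.
Decoding pifep: shift back: p−4=l, i−4=e, f−4=b, e−4=a, p−4=l → lebal; then reverse → label.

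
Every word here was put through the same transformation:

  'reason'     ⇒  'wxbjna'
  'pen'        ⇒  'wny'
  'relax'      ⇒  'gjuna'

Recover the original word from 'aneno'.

Two steps: reverse the string, then apply a Caesar shift of +9.
Undoing it on aneno: shift back: a−9=r, n−9=e, e−9=v, n−9=e, o−9=f → revef; then reverse → fever.

fever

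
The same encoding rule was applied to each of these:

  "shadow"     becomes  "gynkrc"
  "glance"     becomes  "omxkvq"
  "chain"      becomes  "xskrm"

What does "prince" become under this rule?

The output letters match the input read backwards, each shifted +10: shadow reversed is wodahs. The word is reversed, then every letter is shifted forward by 10.
Applying it to prince: reverse → ecnirp; then shift: e+10=o, c+10=m, n+10=x, i+10=s, r+10=b, p+10=z.

omxsbz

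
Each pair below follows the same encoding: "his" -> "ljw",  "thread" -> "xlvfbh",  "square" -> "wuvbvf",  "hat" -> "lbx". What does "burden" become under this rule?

The shift depends on letter class: consonant h→l is +4, but vowel i→j is +1. Two shifts are in play — +1 for a/e/i/o/u, +4 for every other letter.
For burden: b(cons)+4=f, u(vowel)+1=v, r(cons)+4=v, d(cons)+4=h, e(vowel)+1=f, n(cons)+4=r.

fvvhfr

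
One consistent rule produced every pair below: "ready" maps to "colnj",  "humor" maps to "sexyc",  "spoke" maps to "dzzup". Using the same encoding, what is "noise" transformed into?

yytcp

Shifts by position in ready: pos 0: r→c (+11), pos 1: e→o (+10), pos 2: a→l (+11), pos 3: d→n (+10) — repeating every 2. The shifts repeat in a cycle of length 2: positions 0,1,… shift by +11, +10, then the pattern repeats.
Applying it to noise: n+11=y, o+10=y, i+11=t, s+10=c, e+11=p.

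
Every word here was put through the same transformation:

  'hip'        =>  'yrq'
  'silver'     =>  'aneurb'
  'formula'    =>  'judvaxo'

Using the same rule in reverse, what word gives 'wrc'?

The output letters match the input read backwards, each shifted +9: hip reversed is pih. Two steps: reverse the string, then apply a Caesar shift of +9.
Reversing it on wrc: shift back: w−9=n, r−9=i, c−9=t → nit; then reverse → tin.

tin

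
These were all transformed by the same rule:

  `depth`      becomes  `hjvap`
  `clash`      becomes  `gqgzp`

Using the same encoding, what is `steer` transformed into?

wyklz

In depth: d→h is +4, e→j is +5, p→v is +6, t→a is +7 — the shift increases by 1 each position. Letter i (0-indexed) is shifted by i+4, so successive shifts are 4, 5, 6, ….
Applying it to steer: s+4=w, t+5=y, e+6=k, e+7=l, r+8=z.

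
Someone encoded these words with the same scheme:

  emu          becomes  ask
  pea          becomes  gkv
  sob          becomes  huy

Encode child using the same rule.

The output letters match the input read backwards, each shifted +6: emu reversed is ume. The word is reversed, then every letter is shifted forward by 6.
Applying it to child: reverse → dlihc; then shift: d+6=j, l+6=r, i+6=o, h+6=n, c+6=i.

jroni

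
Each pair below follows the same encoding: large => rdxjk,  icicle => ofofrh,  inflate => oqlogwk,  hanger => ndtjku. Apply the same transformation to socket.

yrinkw

Shifts by position in large: pos 0: l→r (+6), pos 1: a→d (+3), pos 2: r→x (+6), pos 3: g→j (+3) — repeating every 2. It's a Vigenère-style cipher with numeric key [6,3]: position i shifts by key[i mod 2].
On socket: s+6=y, o+3=r, c+6=i, k+3=n, e+6=k, t+3=w.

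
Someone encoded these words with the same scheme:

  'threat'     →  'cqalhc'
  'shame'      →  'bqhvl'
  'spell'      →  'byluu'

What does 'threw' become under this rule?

cqalf

The shift depends on letter class: consonant t→c is +9, but vowel e→l is +7. Two shifts are in play — +7 for a/e/i/o/u, +9 for every other letter.
For threw: t(cons)+9=c, h(cons)+9=q, r(cons)+9=a, e(vowel)+7=l, w(cons)+9=f.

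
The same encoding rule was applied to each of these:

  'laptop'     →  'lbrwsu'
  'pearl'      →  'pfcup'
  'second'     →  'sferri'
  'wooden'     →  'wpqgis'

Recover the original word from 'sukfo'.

stick

Letter i (0-indexed) is shifted by i+0, so successive shifts are 0, 1, 2, ….
Decoding sukfo: s−0=s, u−1=t, k−2=i, f−3=c, o−4=k.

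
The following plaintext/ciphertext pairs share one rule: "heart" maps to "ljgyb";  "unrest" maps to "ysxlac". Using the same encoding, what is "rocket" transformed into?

vtirmc

Each letter shifts forward by (position + 4), i.e. 4, 5, 6, … — the shift grows by one for each successive letter.
For rocket: r+4=v, o+5=t, c+6=i, k+7=r, e+8=m, t+9=c.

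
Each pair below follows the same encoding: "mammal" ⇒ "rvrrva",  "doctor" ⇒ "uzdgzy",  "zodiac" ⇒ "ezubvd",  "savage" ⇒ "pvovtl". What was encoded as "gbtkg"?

tight

Each letter's alphabet position (a=0..z=25) is mapped through 17·x+21 mod 26 — an affine cipher.
Reversing it on gbtkg: g(6)→23·(6−21)≡19=t; b(1)→23·(1−21)≡8=i; t(19)→23·(19−21)≡6=g; k(10)→23·(10−21)≡7=h; g(6)→23·(6−21)≡19=t (all mod 26).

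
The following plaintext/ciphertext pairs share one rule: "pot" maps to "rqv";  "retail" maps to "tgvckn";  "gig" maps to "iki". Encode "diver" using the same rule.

fkxgt

Compare letters: p→r is +2, o→q is +2, t→v is +2 — a constant shift. It's a constant shift of +2 (ROT2).
Applying it to diver: d+2=f, i+2=k, v+2=x, e+2=g, r+2=t.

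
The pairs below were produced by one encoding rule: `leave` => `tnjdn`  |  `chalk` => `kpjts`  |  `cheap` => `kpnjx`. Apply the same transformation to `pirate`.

The shift depends on letter class: consonant l→t is +8, but vowel e→n is +9. Two shifts are in play — +9 for a/e/i/o/u, +8 for every other letter.
For pirate: p(cons)+8=x, i(vowel)+9=r, r(cons)+8=z, a(vowel)+9=j, t(cons)+8=b, e(vowel)+9=n.

xrzjbn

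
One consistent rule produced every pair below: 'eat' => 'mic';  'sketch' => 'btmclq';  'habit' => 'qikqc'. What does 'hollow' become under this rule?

Two shifts are in play — +8 for a/e/i/o/u, +9 for every other letter.
On hollow: h(cons)+9=q, o(vowel)+8=w, l(cons)+9=u, l(cons)+9=u, o(vowel)+8=w, w(cons)+9=f.

qwuuwf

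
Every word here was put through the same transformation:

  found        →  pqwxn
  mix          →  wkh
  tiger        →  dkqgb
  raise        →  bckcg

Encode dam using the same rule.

The shift depends on letter class: consonant f→p is +10, but vowel o→q is +2. Vowels shift forward by 2 and consonants shift forward by 10.
On dam: d(cons)+10=n, a(vowel)+2=c, m(cons)+10=w.

ncw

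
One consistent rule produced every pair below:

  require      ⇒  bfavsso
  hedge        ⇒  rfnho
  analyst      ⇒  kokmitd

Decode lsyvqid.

brought

The shifts repeat in a cycle of length 2: positions 0,1,… shift by +10, +1, then the pattern repeats.
Decoding lsyvqid: l−10=b, s−1=r, y−10=o, v−1=u, q−10=g, i−1=h, d−10=t.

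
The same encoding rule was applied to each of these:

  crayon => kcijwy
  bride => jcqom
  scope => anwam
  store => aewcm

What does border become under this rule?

Shifts by position in crayon: pos 0: c→k (+8), pos 1: r→c (+11), pos 2: a→i (+8), pos 3: y→j (+11) — repeating every 2. A repeating key of period 2 is used — shifts +8, +11 over and over.
For border: b+8=j, o+11=z, r+8=z, d+11=o, e+8=m, r+11=c.

jzzomc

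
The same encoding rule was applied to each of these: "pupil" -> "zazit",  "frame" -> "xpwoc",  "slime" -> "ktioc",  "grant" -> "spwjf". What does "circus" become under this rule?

This is an affine cipher: with a=0,…,z=25, each position x becomes (21x+22) mod 26.
Applying it to circus: c(2)→21·2+22≡12=m; i(8)→21·8+22≡8=i; r(17)→21·17+22≡15=p; c(2)→21·2+22≡12=m; u(20)→21·20+22≡0=a; s(18)→21·18+22≡10=k (all mod 26).

mipmak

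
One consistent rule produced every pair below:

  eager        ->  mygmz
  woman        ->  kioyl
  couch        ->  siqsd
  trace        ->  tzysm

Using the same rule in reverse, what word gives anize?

ivory

e(4)→m(12) and a(0)→y(24) fit y≡23x+24 (mod 26); the inverse of 23 mod 26 is 17. Each letter's alphabet position (a=0..z=25) is mapped through 23·x+24 mod 26 — an affine cipher.
Reversing it on anize: a(0)→17·(0−24)≡8=i; n(13)→17·(13−24)≡21=v; i(8)→17·(8−24)≡14=o; z(25)→17·(25−24)≡17=r; e(4)→17·(4−24)≡24=y (all mod 26).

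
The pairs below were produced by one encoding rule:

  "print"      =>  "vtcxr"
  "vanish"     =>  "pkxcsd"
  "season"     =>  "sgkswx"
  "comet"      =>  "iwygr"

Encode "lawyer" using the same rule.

Each letter's alphabet position (a=0..z=25) is mapped through 25·x+10 mod 26 — an affine cipher.
Applying it to lawyer: l(11)→25·11+10≡25=z; a(0)→25·0+10≡10=k; w(22)→25·22+10≡14=o; y(24)→25·24+10≡12=m; e(4)→25·4+10≡6=g; r(17)→25·17+10≡19=t (all mod 26).

zkomgt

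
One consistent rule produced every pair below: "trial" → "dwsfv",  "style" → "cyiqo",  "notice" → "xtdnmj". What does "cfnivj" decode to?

saddle

Shifts by position in trial: pos 0: t→d (+10), pos 1: r→w (+5), pos 2: i→s (+10), pos 3: a→f (+5) — repeating every 2. It's a Vigenère-style cipher with numeric key [10,5]: position i shifts by key[i mod 2].
Reversing it on cfnivj: c−10=s, f−5=a, n−10=d, i−5=d, v−10=l, j−5=e.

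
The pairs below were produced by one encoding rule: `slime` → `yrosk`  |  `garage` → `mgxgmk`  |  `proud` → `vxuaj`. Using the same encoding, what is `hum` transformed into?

Compare letters: s→y is +6, l→r is +6, i→o is +6 — a constant shift. It's a constant shift of +6 (ROT6).
On hum: h+6=n, u+6=a, m+6=s.

nas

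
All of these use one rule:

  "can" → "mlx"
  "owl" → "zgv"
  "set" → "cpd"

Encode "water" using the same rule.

The rule splits by letter class: vowels +11, consonants +10.
For water: w(cons)+10=g, a(vowel)+11=l, t(cons)+10=d, e(vowel)+11=p, r(cons)+10=b.

gldpb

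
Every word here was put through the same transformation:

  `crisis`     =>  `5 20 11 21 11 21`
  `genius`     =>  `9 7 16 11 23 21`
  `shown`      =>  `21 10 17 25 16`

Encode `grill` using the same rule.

c is letter #3 and maps to 5: an offset of 2. The number is (letter's place in the alphabet, a=1) + 2.
On grill: g=7→9, r=18→20, i=9→11, l=12→14, l=12→14.

9 20 11 14 14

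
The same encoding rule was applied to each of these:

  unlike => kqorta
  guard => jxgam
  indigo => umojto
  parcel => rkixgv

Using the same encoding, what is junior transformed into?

The output letters match the input read backwards, each shifted +6: unlike reversed is ekilnu. Read the word backwards and shift each letter +6.
For junior: reverse → roinuj; then shift: r+6=x, o+6=u, i+6=o, n+6=t, u+6=a, j+6=p.

xuotap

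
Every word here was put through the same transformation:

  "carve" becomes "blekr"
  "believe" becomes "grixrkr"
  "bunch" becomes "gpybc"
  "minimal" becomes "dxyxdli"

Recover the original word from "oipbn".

pluck

This is an affine cipher: with a=0,…,z=25, each position x becomes (21x+11) mod 26.
Undoing it on oipbn: o(14)→5·(14−11)≡15=p; i(8)→5·(8−11)≡11=l; p(15)→5·(15−11)≡20=u; b(1)→5·(1−11)≡2=c; n(13)→5·(13−11)≡10=k (all mod 26).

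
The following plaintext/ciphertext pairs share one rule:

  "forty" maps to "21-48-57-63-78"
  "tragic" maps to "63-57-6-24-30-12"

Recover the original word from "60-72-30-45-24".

swing

The formula is n = 3×(alphabet index, a=1) + 3.
Undoing it on 60-72-30-45-24: 60→(60−3)÷3=19=s, 72→(72−3)÷3=23=w, 30→(30−3)÷3=9=i, 45→(45−3)÷3=14=n, 24→(24−3)÷3=7=g.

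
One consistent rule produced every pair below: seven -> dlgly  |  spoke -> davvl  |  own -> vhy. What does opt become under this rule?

vae

Vowels shift forward by 7 and consonants shift forward by 11.
On opt: o(vowel)+7=v, p(cons)+11=a, t(cons)+11=e.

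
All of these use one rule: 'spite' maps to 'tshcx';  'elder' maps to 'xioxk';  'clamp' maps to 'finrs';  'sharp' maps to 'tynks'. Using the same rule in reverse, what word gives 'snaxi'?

panel

This is an affine cipher: with a=0,…,z=25, each position x becomes (9x+13) mod 26.
Decoding snaxi: s(18)→3·(18−13)≡15=p; n(13)→3·(13−13)≡0=a; a(0)→3·(0−13)≡13=n; x(23)→3·(23−13)≡4=e; i(8)→3·(8−13)≡11=l (all mod 26).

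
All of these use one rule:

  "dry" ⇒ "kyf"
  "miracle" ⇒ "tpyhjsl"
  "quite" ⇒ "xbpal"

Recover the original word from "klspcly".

deliver

It's a constant shift of +7 (ROT7).
Reversing it on klspcly: k−7=d, l−7=e, s−7=l, p−7=i, c−7=v, l−7=e, y−7=r.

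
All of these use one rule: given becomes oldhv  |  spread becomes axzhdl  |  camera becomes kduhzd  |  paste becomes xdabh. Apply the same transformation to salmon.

adturv

The shift depends on letter class: consonant g→o is +8, but vowel i→l is +3. Two shifts are in play — +3 for a/e/i/o/u, +8 for every other letter.
For salmon: s(cons)+8=a, a(vowel)+3=d, l(cons)+8=t, m(cons)+8=u, o(vowel)+3=r, n(cons)+8=v.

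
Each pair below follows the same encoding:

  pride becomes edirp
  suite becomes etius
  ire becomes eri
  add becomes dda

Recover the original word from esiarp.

praise

The output letters match the input read backwards: pride reversed is edirp. It's just the letters in reverse order.
Undoing it on esiarp: then reverse → praise.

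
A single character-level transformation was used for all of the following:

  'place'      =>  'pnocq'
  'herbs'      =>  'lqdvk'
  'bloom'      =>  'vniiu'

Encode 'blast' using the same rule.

vnokr

Treating letters as 0–25, the rule is x ↦ 7x + 14 (mod 26).
On blast: b(1)→7·1+14≡21=v; l(11)→7·11+14≡13=n; a(0)→7·0+14≡14=o; s(18)→7·18+14≡10=k; t(19)→7·19+14≡17=r (all mod 26).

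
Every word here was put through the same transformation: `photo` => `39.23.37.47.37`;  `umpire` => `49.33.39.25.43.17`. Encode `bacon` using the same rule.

p(#16)→39 and h(#8)→23: differences scale by 2, so n = 2·pos + 7. The formula is n = 2×(alphabet index, a=1) + 7.
For bacon: b=2→11, a=1→9, c=3→13, o=15→37, n=14→35.

11.9.13.37.35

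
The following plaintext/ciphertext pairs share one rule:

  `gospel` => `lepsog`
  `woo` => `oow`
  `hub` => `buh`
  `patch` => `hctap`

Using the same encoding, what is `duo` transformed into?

oud

The output letters match the input read backwards: gospel reversed is lepsog. It's just the letters in reverse order.
Applying it to duo: reverse → oud.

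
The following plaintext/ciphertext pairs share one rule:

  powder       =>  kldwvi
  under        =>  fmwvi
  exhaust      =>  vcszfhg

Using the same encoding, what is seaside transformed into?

This is the alphabet-reversal cipher (Atbash): a becomes z, b becomes y, etc.
Applying it to seaside: s↔h, e↔v, a↔z, s↔h, i↔r, d↔w, e↔v.

hvzhrwv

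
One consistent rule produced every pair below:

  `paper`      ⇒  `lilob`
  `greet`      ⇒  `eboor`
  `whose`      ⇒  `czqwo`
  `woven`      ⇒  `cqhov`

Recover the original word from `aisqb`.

p(15)→l(11) and a(0)→i(8) fit y≡21x+8 (mod 26); the inverse of 21 mod 26 is 5. Each letter's alphabet position (a=0..z=25) is mapped through 21·x+8 mod 26 — an affine cipher.
Undoing it on aisqb: a(0)→5·(0−8)≡12=m; i(8)→5·(8−8)≡0=a; s(18)→5·(18−8)≡24=y; q(16)→5·(16−8)≡14=o; b(1)→5·(1−8)≡17=r (all mod 26).

mayor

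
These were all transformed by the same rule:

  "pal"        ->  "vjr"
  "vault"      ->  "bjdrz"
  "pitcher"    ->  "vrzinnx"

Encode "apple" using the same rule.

jvvrn

The shift depends on letter class: consonant p→v is +6, but vowel a→j is +9. The rule splits by letter class: vowels +9, consonants +6.
Applying it to apple: a(vowel)+9=j, p(cons)+6=v, p(cons)+6=v, l(cons)+6=r, e(vowel)+9=n.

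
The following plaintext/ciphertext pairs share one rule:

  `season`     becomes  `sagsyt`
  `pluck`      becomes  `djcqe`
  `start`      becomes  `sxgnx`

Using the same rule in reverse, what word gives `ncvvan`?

s(18)→s(18) and e(4)→a(0) fit y≡5x+6 (mod 26); the inverse of 5 mod 26 is 21. This is an affine cipher: with a=0,…,z=25, each position x becomes (5x+6) mod 26.
Reversing it on ncvvan: n(13)→21·(13−6)≡17=r; c(2)→21·(2−6)≡20=u; v(21)→21·(21−6)≡3=d; v(21)→21·(21−6)≡3=d; a(0)→21·(0−6)≡4=e; n(13)→21·(13−6)≡17=r (all mod 26).

rudder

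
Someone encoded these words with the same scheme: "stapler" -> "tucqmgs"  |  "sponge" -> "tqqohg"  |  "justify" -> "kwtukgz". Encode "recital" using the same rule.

The shift depends on letter class: consonant s→t is +1, but vowel a→c is +2. Two shifts are in play — +2 for a/e/i/o/u, +1 for every other letter.
On recital: r(cons)+1=s, e(vowel)+2=g, c(cons)+1=d, i(vowel)+2=k, t(cons)+1=u, a(vowel)+2=c, l(cons)+1=m.

sgdkucm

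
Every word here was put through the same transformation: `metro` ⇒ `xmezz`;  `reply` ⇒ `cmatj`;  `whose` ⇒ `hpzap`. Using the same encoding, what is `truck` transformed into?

Shifts by position in metro: pos 0: m→x (+11), pos 1: e→m (+8), pos 2: t→e (+11), pos 3: r→z (+8) — repeating every 2. A repeating key of period 2 is used — shifts +11, +8 over and over.
For truck: t+11=e, r+8=z, u+11=f, c+8=k, k+11=v.

ezfkv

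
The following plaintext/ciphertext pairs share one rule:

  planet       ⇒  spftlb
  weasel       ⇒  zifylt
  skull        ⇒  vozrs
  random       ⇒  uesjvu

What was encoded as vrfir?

In planet: p→s is +3, l→p is +4, a→f is +5, n→t is +6 — the shift increases by 1 each position. The shift increases by 1 at each position, starting from +3: 3, 4, 5, ….
Decoding vrfir: v−3=s, r−4=n, f−5=a, i−6=c, r−7=k.

snack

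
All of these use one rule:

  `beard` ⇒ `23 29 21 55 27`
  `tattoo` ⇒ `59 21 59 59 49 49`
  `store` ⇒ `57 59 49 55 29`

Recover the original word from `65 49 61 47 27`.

With a=1..z=26, the number is 2·pos + 19.
Decoding 65 49 61 47 27: 65→(65−19)÷2=23=w, 49→(49−19)÷2=15=o, 61→(61−19)÷2=21=u, 47→(47−19)÷2=14=n, 27→(27−19)÷2=4=d.

wound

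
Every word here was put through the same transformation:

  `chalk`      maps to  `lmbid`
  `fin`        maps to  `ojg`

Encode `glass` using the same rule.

ttbmh

Read the word backwards and shift each letter +1.
On glass: reverse → ssalg; then shift: s+1=t, s+1=t, a+1=b, l+1=m, g+1=h.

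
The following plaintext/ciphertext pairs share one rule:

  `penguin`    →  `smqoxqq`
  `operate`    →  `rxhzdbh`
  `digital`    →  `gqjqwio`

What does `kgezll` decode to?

Shifts by position in penguin: pos 0: p→s (+3), pos 1: e→m (+8), pos 2: n→q (+3), pos 3: g→o (+8) — repeating every 2. It's a Vigenère-style cipher with numeric key [3,8]: position i shifts by key[i mod 2].
Undoing it on kgezll: k−3=h, g−8=y, e−3=b, z−8=r, l−3=i, l−8=d.

hybrid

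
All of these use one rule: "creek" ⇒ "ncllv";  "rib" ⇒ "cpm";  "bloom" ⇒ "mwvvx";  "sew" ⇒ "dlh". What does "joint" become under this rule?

The shift depends on letter class: consonant c→n is +11, but vowel e→l is +7. The rule splits by letter class: vowels +7, consonants +11.
On joint: j(cons)+11=u, o(vowel)+7=v, i(vowel)+7=p, n(cons)+11=y, t(cons)+11=e.

uvpye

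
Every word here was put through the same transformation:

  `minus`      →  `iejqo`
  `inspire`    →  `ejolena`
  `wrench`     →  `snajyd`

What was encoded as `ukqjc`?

This is a Caesar cipher with shift 22.
Undoing it on ukqjc: u−22=y, k−22=o, q−22=u, j−22=n, c−22=g.

young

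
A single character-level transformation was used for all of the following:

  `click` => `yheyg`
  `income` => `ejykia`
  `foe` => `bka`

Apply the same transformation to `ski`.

oge

Compare letters: c→y is +22, l→h is +22, i→e is +22 — a constant shift. Every letter moves 22 places later in the alphabet, wrapping around z→a.
Applying it to ski: s+22=o, k+22=g, i+22=e.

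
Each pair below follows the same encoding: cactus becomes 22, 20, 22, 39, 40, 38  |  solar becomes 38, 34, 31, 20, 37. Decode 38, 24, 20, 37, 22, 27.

c is letter #3 and maps to 22: an offset of 19. Letters become their 1-based position plus 19 (so a→20, b→21, …).
Undoing it on 38, 24, 20, 37, 22, 27: 38→(38−19)÷1=19=s, 24→(24−19)÷1=5=e, 20→(20−19)÷1=1=a, 37→(37−19)÷1=18=r, 22→(22−19)÷1=3=c, 27→(27−19)÷1=8=h.

search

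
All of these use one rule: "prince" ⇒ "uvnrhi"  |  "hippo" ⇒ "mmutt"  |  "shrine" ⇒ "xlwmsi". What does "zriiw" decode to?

under

Shifts by position in prince: pos 0: p→u (+5), pos 1: r→v (+4), pos 2: i→n (+5), pos 3: n→r (+4) — repeating every 2. The shifts repeat in a cycle of length 2: positions 0,1,… shift by +5, +4, then the pattern repeats.
Undoing it on zriiw: z−5=u, r−4=n, i−5=d, i−4=e, w−5=r.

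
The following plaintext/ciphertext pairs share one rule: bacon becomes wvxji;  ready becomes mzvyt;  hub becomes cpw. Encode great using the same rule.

bmzvo

Compare letters: b→w is +21, a→v is +21, c→x is +21 — a constant shift. It's a constant shift of +21 (ROT21).
On great: g+21=b, r+21=m, e+21=z, a+21=v, t+21=o.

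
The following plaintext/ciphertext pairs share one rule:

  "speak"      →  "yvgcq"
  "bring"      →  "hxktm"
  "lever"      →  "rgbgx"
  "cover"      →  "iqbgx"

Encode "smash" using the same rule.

yscyn

Two shifts are in play — +2 for a/e/i/o/u, +6 for every other letter.
For smash: s(cons)+6=y, m(cons)+6=s, a(vowel)+2=c, s(cons)+6=y, h(cons)+6=n.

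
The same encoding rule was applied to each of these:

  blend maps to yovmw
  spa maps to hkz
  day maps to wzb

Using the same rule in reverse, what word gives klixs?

porch

Each pair mirrors across the alphabet (b↔y, l↔o, e↔v): positions sum to 25. Each letter is replaced by its mirror in the alphabet: a↔z, b↔y, c↔x, and so on (the Atbash cipher).
Decoding klixs: k↔p, l↔o, i↔r, x↔c, s↔h.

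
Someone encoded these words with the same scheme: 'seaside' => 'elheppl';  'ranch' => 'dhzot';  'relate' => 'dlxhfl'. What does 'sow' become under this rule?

evi

The shift depends on letter class: consonant s→e is +12, but vowel e→l is +7. Two shifts are in play — +7 for a/e/i/o/u, +12 for every other letter.
On sow: s(cons)+12=e, o(vowel)+7=v, w(cons)+12=i.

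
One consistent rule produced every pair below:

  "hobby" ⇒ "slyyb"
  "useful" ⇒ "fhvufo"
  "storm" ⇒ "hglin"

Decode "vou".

Each pair mirrors across the alphabet (h↔s, o↔l, b↔y): positions sum to 25. This is the alphabet-reversal cipher (Atbash): a becomes z, b becomes y, etc.
Reversing it on vou: v↔e, o↔l, u↔f.

elf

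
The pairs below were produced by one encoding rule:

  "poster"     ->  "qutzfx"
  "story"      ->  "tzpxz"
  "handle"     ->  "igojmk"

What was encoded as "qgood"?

Shifts by position in poster: pos 0: p→q (+1), pos 1: o→u (+6), pos 2: s→t (+1), pos 3: t→z (+6) — repeating every 2. A repeating key of period 2 is used — shifts +1, +6 over and over.
Reversing it on qgood: q−1=p, g−6=a, o−1=n, o−6=i, d−1=c.

panic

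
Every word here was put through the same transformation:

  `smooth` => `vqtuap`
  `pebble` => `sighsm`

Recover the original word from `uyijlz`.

rudder

In smooth: s→v is +3, m→q is +4, o→t is +5, o→u is +6 — the shift increases by 1 each position. Each letter shifts forward by (position + 3), i.e. 3, 4, 5, … — the shift grows by one for each successive letter.
Reversing it on uyijlz: u−3=r, y−4=u, i−5=d, j−6=d, l−7=e, z−8=r.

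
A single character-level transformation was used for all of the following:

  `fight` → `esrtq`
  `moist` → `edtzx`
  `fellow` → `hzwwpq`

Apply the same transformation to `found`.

oyfzq

The output letters match the input read backwards, each shifted +11: fight reversed is thgif. Two steps: reverse the string, then apply a Caesar shift of +11.
For found: reverse → dnuof; then shift: d+11=o, n+11=y, u+11=f, o+11=z, f+11=q.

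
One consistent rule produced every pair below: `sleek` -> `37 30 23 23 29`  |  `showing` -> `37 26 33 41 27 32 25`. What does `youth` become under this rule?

43 33 39 38 26

s is letter #19 and maps to 37: an offset of 18. The number is (letter's place in the alphabet, a=1) + 18.
On youth: y=25→43, o=15→33, u=21→39, t=20→38, h=8→26.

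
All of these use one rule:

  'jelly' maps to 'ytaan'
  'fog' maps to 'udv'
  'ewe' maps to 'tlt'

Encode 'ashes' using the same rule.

Compare letters: j→y is +15, e→t is +15, l→a is +15 — a constant shift. Each letter is shifted forward by 15 in the alphabet (a Caesar shift of +15).
On ashes: a+15=p, s+15=h, h+15=w, e+15=t, s+15=h.

phwth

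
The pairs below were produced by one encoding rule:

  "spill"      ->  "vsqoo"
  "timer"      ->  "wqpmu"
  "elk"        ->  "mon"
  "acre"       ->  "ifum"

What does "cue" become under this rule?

The shift depends on letter class: consonant s→v is +3, but vowel i→q is +8. Vowels shift forward by 8 and consonants shift forward by 3.
On cue: c(cons)+3=f, u(vowel)+8=c, e(vowel)+8=m.

fcm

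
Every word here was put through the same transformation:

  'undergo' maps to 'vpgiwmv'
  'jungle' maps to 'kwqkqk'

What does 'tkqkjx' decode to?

Letter i (0-indexed) is shifted by i+1, so successive shifts are 1, 2, 3, ….
Decoding tkqkjx: t−1=s, k−2=i, q−3=n, k−4=g, j−5=e, x−6=r.

singer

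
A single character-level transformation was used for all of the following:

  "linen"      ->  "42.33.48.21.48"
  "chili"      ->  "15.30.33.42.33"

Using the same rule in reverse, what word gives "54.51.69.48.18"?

pound

l(#12)→42 and i(#9)→33: differences scale by 3, so n = 3·pos + 6. Each letter becomes 3×(its alphabet position, a=1..z=26) + 6.
Reversing it on 54.51.69.48.18: 54→(54−6)÷3=16=p, 51→(51−6)÷3=15=o, 69→(69−6)÷3=21=u, 48→(48−6)÷3=14=n, 18→(18−6)÷3=4=d.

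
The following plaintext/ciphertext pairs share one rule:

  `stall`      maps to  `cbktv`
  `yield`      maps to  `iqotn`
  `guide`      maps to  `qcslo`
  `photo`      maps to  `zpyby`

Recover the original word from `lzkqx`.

Shifts by position in stall: pos 0: s→c (+10), pos 1: t→b (+8), pos 2: a→k (+10), pos 3: l→t (+8) — repeating every 2. It's a Vigenère-style cipher with numeric key [10,8]: position i shifts by key[i mod 2].
Undoing it on lzkqx: l−10=b, z−8=r, k−10=a, q−8=i, x−10=n.

brain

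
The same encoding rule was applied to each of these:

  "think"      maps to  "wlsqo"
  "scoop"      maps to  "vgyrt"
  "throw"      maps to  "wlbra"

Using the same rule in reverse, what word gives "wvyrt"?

Shifts by position in think: pos 0: t→w (+3), pos 1: h→l (+4), pos 2: i→s (+10), pos 3: n→q (+3), pos 4: k→o (+4) — repeating every 3. The shifts repeat in a cycle of length 3: positions 0,1,… shift by +3, +4, +10, then the pattern repeats.
Reversing it on wvyrt: w−3=t, v−4=r, y−10=o, r−3=o, t−4=p.

troop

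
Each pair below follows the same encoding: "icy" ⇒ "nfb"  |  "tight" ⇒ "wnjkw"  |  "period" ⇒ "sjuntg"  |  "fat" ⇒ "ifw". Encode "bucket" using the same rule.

ezfnjw

Vowels shift forward by 5 and consonants shift forward by 3.
For bucket: b(cons)+3=e, u(vowel)+5=z, c(cons)+3=f, k(cons)+3=n, e(vowel)+5=j, t(cons)+3=w.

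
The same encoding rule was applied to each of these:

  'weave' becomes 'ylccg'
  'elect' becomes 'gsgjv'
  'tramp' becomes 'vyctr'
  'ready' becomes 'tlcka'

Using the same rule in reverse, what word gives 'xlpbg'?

venue

Shifts by position in weave: pos 0: w→y (+2), pos 1: e→l (+7), pos 2: a→c (+2), pos 3: v→c (+7) — repeating every 2. The shifts repeat in a cycle of length 2: positions 0,1,… shift by +2, +7, then the pattern repeats.
Reversing it on xlpbg: x−2=v, l−7=e, p−2=n, b−7=u, g−2=e.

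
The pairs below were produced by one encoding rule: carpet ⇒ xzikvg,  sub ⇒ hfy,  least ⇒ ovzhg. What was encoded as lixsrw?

Each pair mirrors across the alphabet (c↔x, a↔z, r↔i): positions sum to 25. Letters are reflected about the middle of the alphabet (position → 25−position): Atbash.
Decoding lixsrw: l↔o, i↔r, x↔c, s↔h, r↔i, w↔d.

orchid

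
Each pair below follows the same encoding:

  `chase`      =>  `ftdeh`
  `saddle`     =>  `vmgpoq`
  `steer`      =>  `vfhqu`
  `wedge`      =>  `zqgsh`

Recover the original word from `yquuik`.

verify

Shifts by position in chase: pos 0: c→f (+3), pos 1: h→t (+12), pos 2: a→d (+3), pos 3: s→e (+12) — repeating every 2. A repeating key of period 2 is used — shifts +3, +12 over and over.
Decoding yquuik: y−3=v, q−12=e, u−3=r, u−12=i, i−3=f, k−12=y.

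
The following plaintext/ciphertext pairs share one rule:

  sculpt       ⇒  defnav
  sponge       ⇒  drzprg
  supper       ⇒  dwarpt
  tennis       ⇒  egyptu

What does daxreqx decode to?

Shifts by position in sculpt: pos 0: s→d (+11), pos 1: c→e (+2), pos 2: u→f (+11), pos 3: l→n (+2) — repeating every 2. It's a Vigenère-style cipher with numeric key [11,2]: position i shifts by key[i mod 2].
Reversing it on daxreqx: d−11=s, a−2=y, x−11=m, r−2=p, e−11=t, q−2=o, x−11=m.

symptom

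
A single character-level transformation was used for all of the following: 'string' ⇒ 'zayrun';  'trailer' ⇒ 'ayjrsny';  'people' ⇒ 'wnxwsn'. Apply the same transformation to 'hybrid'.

The shift depends on letter class: consonant s→z is +7, but vowel i→r is +9. Two shifts are in play — +9 for a/e/i/o/u, +7 for every other letter.
For hybrid: h(cons)+7=o, y(cons)+7=f, b(cons)+7=i, r(cons)+7=y, i(vowel)+9=r, d(cons)+7=k.

ofiyrk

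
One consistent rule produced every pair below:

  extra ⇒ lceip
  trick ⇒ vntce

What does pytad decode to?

The word is reversed, then every letter is shifted forward by 11.
Undoing it on pytad: shift back: p−11=e, y−11=n, t−11=i, a−11=p, d−11=s → enips; then reverse → spine.

spine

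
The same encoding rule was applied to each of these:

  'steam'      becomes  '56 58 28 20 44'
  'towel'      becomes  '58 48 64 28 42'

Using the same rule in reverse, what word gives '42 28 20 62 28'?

leave

s(#19)→56 and t(#20)→58: differences scale by 2, so n = 2·pos + 18. With a=1..z=26, the number is 2·pos + 18.
Reversing it on 42 28 20 62 28: 42→(42−18)÷2=12=l, 28→(28−18)÷2=5=e, 20→(20−18)÷2=1=a, 62→(62−18)÷2=22=v, 28→(28−18)÷2=5=e.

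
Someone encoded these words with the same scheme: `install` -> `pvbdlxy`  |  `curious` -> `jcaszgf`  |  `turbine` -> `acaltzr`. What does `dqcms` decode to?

In install: i→p is +7, n→v is +8, s→b is +9, t→d is +10 — the shift increases by 1 each position. The shift increases by 1 at each position, starting from +7: 7, 8, 9, ….
Undoing it on dqcms: d−7=w, q−8=i, c−9=t, m−10=c, s−11=h.

witch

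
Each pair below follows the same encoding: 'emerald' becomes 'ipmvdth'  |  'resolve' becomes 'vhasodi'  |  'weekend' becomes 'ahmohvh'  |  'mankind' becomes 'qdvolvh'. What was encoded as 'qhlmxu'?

medium

Shifts by position in emerald: pos 0: e→i (+4), pos 1: m→p (+3), pos 2: e→m (+8), pos 3: r→v (+4), pos 4: a→d (+3), pos 5: l→t (+8) — repeating every 3. The shifts repeat in a cycle of length 3: positions 0,1,… shift by +4, +3, +8, then the pattern repeats.
Undoing it on qhlmxu: q−4=m, h−3=e, l−8=d, m−4=i, x−3=u, u−8=m.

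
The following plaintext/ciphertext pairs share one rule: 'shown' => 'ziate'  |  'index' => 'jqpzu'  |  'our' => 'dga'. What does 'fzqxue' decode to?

Two steps: reverse the string, then apply a Caesar shift of +12.
Undoing it on fzqxue: shift back: f−12=t, z−12=n, q−12=e, x−12=l, u−12=i, e−12=s → tnelis; then reverse → silent.

silent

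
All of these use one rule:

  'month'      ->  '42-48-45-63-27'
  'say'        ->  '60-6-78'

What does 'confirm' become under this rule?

12-48-45-21-30-57-42

m(#13)→42 and o(#15)→48: differences scale by 3, so n = 3·pos + 3. The formula is n = 3×(alphabet index, a=1) + 3.
On confirm: c=3→12, o=15→48, n=14→45, f=6→21, i=9→30, r=18→57, m=13→42.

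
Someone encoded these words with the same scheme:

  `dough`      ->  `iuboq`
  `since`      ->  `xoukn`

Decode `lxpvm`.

In dough: d→i is +5, o→u is +6, u→b is +7, g→o is +8 — the shift increases by 1 each position. Letter i (0-indexed) is shifted by i+5, so successive shifts are 5, 6, 7, ….
Decoding lxpvm: l−5=g, x−6=r, p−7=i, v−8=n, m−9=d.

grind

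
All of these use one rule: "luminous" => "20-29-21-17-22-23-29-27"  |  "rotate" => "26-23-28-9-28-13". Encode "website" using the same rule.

l is letter #12 and maps to 20: an offset of 8. Each letter is replaced by its alphabet position (a=1..z=26) + 8.
For website: w=23→31, e=5→13, b=2→10, s=19→27, i=9→17, t=20→28, e=5→13.

31-13-10-27-17-28-13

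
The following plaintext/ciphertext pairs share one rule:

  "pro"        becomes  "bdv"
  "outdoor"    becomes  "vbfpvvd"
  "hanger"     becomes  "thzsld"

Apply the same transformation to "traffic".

The shift depends on letter class: consonant p→b is +12, but vowel o→v is +7. Two shifts are in play — +7 for a/e/i/o/u, +12 for every other letter.
Applying it to traffic: t(cons)+12=f, r(cons)+12=d, a(vowel)+7=h, f(cons)+12=r, f(cons)+12=r, i(vowel)+7=p, c(cons)+12=o.

fdhrrpo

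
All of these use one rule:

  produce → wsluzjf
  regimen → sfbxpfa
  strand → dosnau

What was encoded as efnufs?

leader

This is an affine cipher: with a=0,…,z=25, each position x becomes (11x+13) mod 26.
Undoing it on efnufs: e(4)→19·(4−13)≡11=l; f(5)→19·(5−13)≡4=e; n(13)→19·(13−13)≡0=a; u(20)→19·(20−13)≡3=d; f(5)→19·(5−13)≡4=e; s(18)→19·(18−13)≡17=r (all mod 26).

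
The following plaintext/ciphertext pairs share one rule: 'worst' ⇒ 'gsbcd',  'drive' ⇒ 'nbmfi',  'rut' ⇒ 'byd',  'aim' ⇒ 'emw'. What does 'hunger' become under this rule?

ryxqib

The shift depends on letter class: consonant w→g is +10, but vowel o→s is +4. The rule splits by letter class: vowels +4, consonants +10.
Applying it to hunger: h(cons)+10=r, u(vowel)+4=y, n(cons)+10=x, g(cons)+10=q, e(vowel)+4=i, r(cons)+10=b.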